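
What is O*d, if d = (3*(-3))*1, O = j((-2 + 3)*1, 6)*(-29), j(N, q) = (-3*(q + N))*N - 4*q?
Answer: -11745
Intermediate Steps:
j(N, q) = -4*q + N*(-3*N - 3*q) (j(N, q) = (-3*(N + q))*N - 4*q = (-3*N - 3*q)*N - 4*q = N*(-3*N - 3*q) - 4*q = -4*q + N*(-3*N - 3*q))
O = 1305 (O = (-4*6 - 3*(-2 + 3)**2 - 3*(-2 + 3)*1*6)*(-29) = (-24 - 3*1**2 - 3*1*1*6)*(-29) = (-24 - 3*1**2 - 3*1*6)*(-29) = (-24 - 3*1 - 18)*(-29) = (-24 - 3 - 18)*(-29) = -45*(-29) = 1305)
d = -9 (d = -9*1 = -9)
O*d = 1305*(-9) = -11745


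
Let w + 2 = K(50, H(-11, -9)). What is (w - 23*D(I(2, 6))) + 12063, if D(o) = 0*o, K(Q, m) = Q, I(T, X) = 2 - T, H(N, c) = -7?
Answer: 12111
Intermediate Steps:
D(o) = 0
w = 48 (w = -2 + 50 = 48)
(w - 23*D(I(2, 6))) + 12063 = (48 - 23*0) + 12063 = (48 + 0) + 12063 = 48 + 12063 = 12111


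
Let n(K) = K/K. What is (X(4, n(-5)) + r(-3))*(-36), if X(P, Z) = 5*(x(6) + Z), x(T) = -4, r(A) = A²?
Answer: 216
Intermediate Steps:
n(K) = 1
X(P, Z) = -20 + 5*Z (X(P, Z) = 5*(-4 + Z) = -20 + 5*Z)
(X(4, n(-5)) + r(-3))*(-36) = ((-20 + 5*1) + (-3)²)*(-36) = ((-20 + 5) + 9)*(-36) = (-15 + 9)*(-36) = -6*(-36) = 216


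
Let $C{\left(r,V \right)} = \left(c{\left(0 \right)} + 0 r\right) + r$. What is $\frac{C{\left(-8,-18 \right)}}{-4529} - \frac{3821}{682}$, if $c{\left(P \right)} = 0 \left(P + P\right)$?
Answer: $- \frac{17299853}{3088778} \approx -5.6009$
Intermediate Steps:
$c{\left(P \right)} = 0$ ($c{\left(P \right)} = 0 \cdot 2 P = 0$)
$C{\left(r,V \right)} = r$ ($C{\left(r,V \right)} = \left(0 + 0 r\right) + r = \left(0 + 0\right) + r = 0 + r = r$)
$\frac{C{\left(-8,-18 \right)}}{-4529} - \frac{3821}{682} = - \frac{8}{-4529} - \frac{3821}{682} = \left(-8\right) \left(- \frac{1}{4529}\right) - \frac{3821}{682} = \frac{8}{4529} - \frac{3821}{682} = - \frac{17299853}{3088778}$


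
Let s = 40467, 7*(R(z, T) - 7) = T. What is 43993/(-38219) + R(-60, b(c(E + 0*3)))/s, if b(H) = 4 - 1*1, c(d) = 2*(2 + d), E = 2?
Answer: -12459865729/10826257911 ≈ -1.1509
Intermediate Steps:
c(d) = 4 + 2*d
b(H) = 3 (b(H) = 4 - 1 = 3)
R(z, T) = 7 + T/7
43993/(-38219) + R(-60, b(c(E + 0*3)))/s = 43993/(-38219) + (7 + (⅐)*3)/40467 = 43993*(-1/38219) + (7 + 3/7)*(1/40467) = -43993/38219 + (52/7)*(1/40467) = -43993/38219 + 52/283269 = -12459865729/10826257911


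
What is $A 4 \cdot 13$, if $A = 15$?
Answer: $780$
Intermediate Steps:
$A 4 \cdot 13 = 15 \cdot 4 \cdot 13 = 60 \cdot 13 = 780$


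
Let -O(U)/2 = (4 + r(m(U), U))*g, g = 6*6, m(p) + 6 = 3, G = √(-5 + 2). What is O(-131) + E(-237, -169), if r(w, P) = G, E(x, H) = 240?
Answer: -48 - 72*I*√3 ≈ -48.0 - 124.71*I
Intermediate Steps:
G = I*√3 (G = √(-3) = I*√3 ≈ 1.732*I)
m(p) = -3 (m(p) = -6 + 3 = -3)
r(w, P) = I*√3
g = 36
O(U) = -288 - 72*I*√3 (O(U) = -2*(4 + I*√3)*36 = -2*(144 + 36*I*√3) = -288 - 72*I*√3)
O(-131) + E(-237, -169) = (-288 - 72*I*√3) + 240 = -48 - 72*I*√3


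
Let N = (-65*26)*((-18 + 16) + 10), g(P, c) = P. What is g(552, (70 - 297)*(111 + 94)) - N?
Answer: 14072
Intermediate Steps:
N = -13520 (N = -1690*(-2 + 10) = -1690*8 = -13520)
g(552, (70 - 297)*(111 + 94)) - N = 552 - 1*(-13520) = 552 + 13520 = 14072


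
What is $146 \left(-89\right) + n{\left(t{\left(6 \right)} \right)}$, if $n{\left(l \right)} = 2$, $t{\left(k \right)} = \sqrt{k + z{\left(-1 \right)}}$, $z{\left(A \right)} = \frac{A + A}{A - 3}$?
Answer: $-12992$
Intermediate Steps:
$z{\left(A \right)} = \frac{2 A}{-3 + A}$
$t{\left(k \right)} = \sqrt{\frac{1}{2} + k}$ ($t{\left(k \right)} = \sqrt{k + 2 \left(-1\right) \frac{1}{-3 - 1}} = \sqrt{k + 2 \left(-1\right) \frac{1}{-4}} = \sqrt{k + 2 \left(-1\right) \left(- \frac{1}{4}\right)} = \sqrt{k + \frac{1}{2}} = \sqrt{\frac{1}{2} + k}$)
$146 \left(-89\right) + n{\left(t{\left(6 \right)} \right)} = 146 \left(-89\right) + 2 = -12994 + 2 = -12992$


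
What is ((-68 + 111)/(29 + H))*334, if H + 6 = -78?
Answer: -14362/55 ≈ -261.13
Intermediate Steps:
H = -84 (H = -6 - 78 = -84)
((-68 + 111)/(29 + H))*334 = ((-68 + 111)/(29 - 84))*334 = (43/(-55))*334 = (43*(-1/55))*334 = -43/55*334 = -14362/55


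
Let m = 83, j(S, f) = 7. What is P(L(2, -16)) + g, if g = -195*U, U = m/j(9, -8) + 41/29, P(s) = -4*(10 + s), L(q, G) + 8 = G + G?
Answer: -500970/203 ≈ -2467.8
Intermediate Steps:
L(q, G) = -8 + 2*G (L(q, G) = -8 + (G + G) = -8 + 2*G)
P(s) = -40 - 4*s
U = 2694/203 (U = 83/7 + 41/29 = 2694/203 ≈ 13.271)
g = -525330/203 (g = -195*2694/203 = -525330/203 ≈ -2587.8)
P(L(2, -16)) + g = (-40 - 4*(-8 + 2*(-16))) - 525330/203 = (-40 - 4*(-8 - 32)) - 525330/203 = (-40 - 4*(-40)) - 525330/203 = (-40 + 160) - 525330/203 = 120 - 525330/203 = -500970/203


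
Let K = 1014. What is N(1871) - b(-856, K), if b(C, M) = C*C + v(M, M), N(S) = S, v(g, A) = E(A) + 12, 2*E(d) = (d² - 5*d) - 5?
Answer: -2484875/2 ≈ -1.2424e+6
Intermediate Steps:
E(d) = -5/2 + d²/2 - 5*d/2 (E(d) = ((d² - 5*d) - 5)/2 = (-5 + d² - 5*d)/2 = -5/2 + d²/2 - 5*d/2)
v(g, A) = 19/2 + A²/2 - 5*A/2 (v(g, A) = (-5/2 + A²/2 - 5*A/2) + 12 = 19/2 + A²/2 - 5*A/2)
b(C, M) = 19/2 + C² + M²/2 - 5*M/2 (b(C, M) = C*C + (19/2 + M²/2 - 5*M/2) = C² + (19/2 + M²/2 - 5*M/2) = 19/2 + C² + M²/2 - 5*M/2)
N(1871) - b(-856, K) = 1871 - (19/2 + (-856)² + (½)*1014² - 5/2*1014) = 1871 - (19/2 + 732736 + (½)*1028196 - 2535) = 1871 - (19/2 + 732736 + 514098 - 2535) = 1871 - 1*2488617/2 = 1871 - 2488617/2 = -2484875/2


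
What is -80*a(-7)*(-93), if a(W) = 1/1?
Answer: 7440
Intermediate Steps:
a(W) = 1
-80*a(-7)*(-93) = -80*1*(-93) = -80*(-93) = 7440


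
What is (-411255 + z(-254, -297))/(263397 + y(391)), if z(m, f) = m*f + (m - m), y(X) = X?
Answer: -335817/263788 ≈ -1.2731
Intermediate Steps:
z(m, f) = f*m (z(m, f) = f*m + 0 = f*m)
(-411255 + z(-254, -297))/(263397 + y(391)) = (-411255 - 297*(-254))/(263397 + 391) = (-411255 + 75438)/263788 = -335817*1/263788 = -335817/263788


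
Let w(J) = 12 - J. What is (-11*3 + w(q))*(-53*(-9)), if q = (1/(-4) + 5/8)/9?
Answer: -80295/8 ≈ -10037.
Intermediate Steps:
q = 1/24 (q = (1*(-¼) + 5*(⅛))*(⅑) = (-¼ + 5/8)*(⅑) = (3/8)*(⅑) = 1/24 ≈ 0.041667)
(-11*3 + w(q))*(-53*(-9)) = (-11*3 + (12 - 1*1/24))*(-53*(-9)) = (-33 + (12 - 1/24))*477 = (-33 + 287/24)*477 = -505/24*477 = -80295/8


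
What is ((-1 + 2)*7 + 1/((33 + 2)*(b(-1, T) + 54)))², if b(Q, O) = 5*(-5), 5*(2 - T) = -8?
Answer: 50495236/1030225 ≈ 49.014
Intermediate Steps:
T = 18/5 (T = 2 - ⅕*(-8) = 2 + 8/5 = 18/5 ≈ 3.6000)
b(Q, O) = -25
((-1 + 2)*7 + 1/((33 + 2)*(b(-1, T) + 54)))² = ((-1 + 2)*7 + 1/((33 + 2)*(-25 + 54)))² = (1*7 + 1/(35*29))² = (7 + 1/1015)² = (7106/1015)² = 50495236/1030225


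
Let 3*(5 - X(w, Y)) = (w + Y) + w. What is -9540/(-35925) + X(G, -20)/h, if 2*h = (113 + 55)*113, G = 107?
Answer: 17682031/68200020 ≈ 0.25927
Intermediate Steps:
X(w, Y) = 5 - 2*w/3 - Y/3 (X(w, Y) = 5 - ((w + Y) + w)/3 = 5 - ((Y + w) + w)/3 = 5 - (Y + 2*w)/3 = 5 + (-2*w/3 - Y/3) = 5 - 2*w/3 - Y/3)
h = 9492 (h = ((113 + 55)*113)/2 = (168*113)/2 = (1/2)*18984 = 9492)
-9540/(-35925) + X(G, -20)/h = -9540/(-35925) + (5 - 2/3*107 - 1/3*(-20))/9492 = -9540*(-1/35925) + (5 - 214/3 + 20/3)*(1/9492) = 636/2395 - 179/3*1/9492 = 636/2395 - 179/28476 = 17682031/68200020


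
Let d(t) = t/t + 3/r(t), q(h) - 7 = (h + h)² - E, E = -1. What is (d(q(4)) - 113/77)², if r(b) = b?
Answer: 619369/3415104 ≈ 0.18136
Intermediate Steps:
q(h) = 8 + 4*h² (q(h) = 7 + ((h + h)² - 1*(-1)) = 7 + ((2*h)² + 1) = 7 + (4*h² + 1) = 7 + (1 + 4*h²) = 8 + 4*h²)
d(t) = 1 + 3/t (d(t) = t/t + 3/t = 1 + 3/t)
(d(q(4)) - 113/77)² = ((3 + (8 + 4*4²))/(8 + 4*4²) - 113/77)² = ((3 + (8 + 4*16))/(8 + 4*16) - 113*1/77)² = ((3 + (8 + 64))/(8 + 64) - 113/77)² = ((3 + 72)/72 - 113/77)² = ((1/72)*75 - 113/77)² = (25/24 - 113/77)² = (-787/1848)² = 619369/3415104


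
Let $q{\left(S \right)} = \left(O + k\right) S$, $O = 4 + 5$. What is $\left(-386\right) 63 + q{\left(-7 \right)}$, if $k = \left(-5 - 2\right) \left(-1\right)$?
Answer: $-24430$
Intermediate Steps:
$O = 9$
$k = 7$ ($k = \left(-7\right) \left(-1\right) = 7$)
$q{\left(S \right)} = 16 S$ ($q{\left(S \right)} = \left(9 + 7\right) S = 16 S$)
$\left(-386\right) 63 + q{\left(-7 \right)} = \left(-386\right) 63 + 16 \left(-7\right) = -24318 - 112 = -24430$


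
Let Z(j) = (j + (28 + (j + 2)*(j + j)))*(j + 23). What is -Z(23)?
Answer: -55246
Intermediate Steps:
Z(j) = (23 + j)*(28 + j + 2*j*(2 + j)) (Z(j) = (j + (28 + (2 + j)*(2*j)))*(23 + j) = (j + (28 + 2*j*(2 + j)))*(23 + j) = (28 + j + 2*j*(2 + j))*(23 + j) = (23 + j)*(28 + j + 2*j*(2 + j)))
-Z(23) = -(644 + 2*23**3 + 51*23**2 + 143*23) = -(644 + 2*12167 + 51*529 + 3289) = -(644 + 24334 + 26979 + 3289) = -1*55246 = -55246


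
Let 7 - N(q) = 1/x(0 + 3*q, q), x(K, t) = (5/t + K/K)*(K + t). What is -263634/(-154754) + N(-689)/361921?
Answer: 130528765492033/76619932289712 ≈ 1.7036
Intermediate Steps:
x(K, t) = (1 + 5/t)*(K + t) (x(K, t) = (5/t + 1)*(K + t) = (1 + 5/t)*(K + t))
N(q) = 7 - 1/(20 + 4*q) (N(q) = 7 - 1/(5 + (0 + 3*q) + q + 5*(0 + 3*q)/q) = 7 - 1/(5 + 3*q + q + 5*(3*q)/q) = 7 - 1/(5 + 3*q + q + 15) = 7 - 1/(20 + 4*q))
-263634/(-154754) + N(-689)/361921 = -263634/(-154754) + ((139 + 28*(-689))/(4*(5 - 689)))/361921 = -263634*(-1/154754) + ((¼)*(139 - 19292)/(-684))*(1/361921) = 131817/77377 + ((¼)*(-1/684)*(-19153))*(1/361921) = 131817/77377 + (19153/2736)*(1/361921) = 131817/77377 + 19153/990215856 = 130528765492033/76619932289712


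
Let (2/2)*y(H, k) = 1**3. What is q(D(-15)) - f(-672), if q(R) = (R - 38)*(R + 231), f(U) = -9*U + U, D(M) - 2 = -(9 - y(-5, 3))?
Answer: -15276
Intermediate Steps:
y(H, k) = 1 (y(H, k) = 1**3 = 1)
D(M) = -6 (D(M) = 2 - (9 - 1*1) = 2 - (9 - 1) = 2 - 1*8 = 2 - 8 = -6)
f(U) = -8*U
q(R) = (-38 + R)*(231 + R)
q(D(-15)) - f(-672) = (-8778 + (-6)**2 + 193*(-6)) - (-8)*(-672) = (-8778 + 36 - 1158) - 1*5376 = -9900 - 5376 = -15276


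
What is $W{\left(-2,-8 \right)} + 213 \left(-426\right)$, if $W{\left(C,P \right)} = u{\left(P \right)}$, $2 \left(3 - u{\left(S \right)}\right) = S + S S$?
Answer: $-90763$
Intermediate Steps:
$u{\left(S \right)} = 3 - \frac{S}{2} - \frac{S^{2}}{2}$ ($u{\left(S \right)} = 3 - \frac{S + S S}{2} = 3 - \frac{S + S^{2}}{2} = 3 - \left(\frac{S}{2} + \frac{S^{2}}{2}\right) = 3 - \frac{S}{2} - \frac{S^{2}}{2}$)
$W{\left(C,P \right)} = 3 - \frac{P}{2} - \frac{P^{2}}{2}$
$W{\left(-2,-8 \right)} + 213 \left(-426\right) = \left(3 - -4 - \frac{\left(-8\right)^{2}}{2}\right) + 213 \left(-426\right) = \left(3 + 4 - 32\right) - 90738 = -25 - 90738 = -90763$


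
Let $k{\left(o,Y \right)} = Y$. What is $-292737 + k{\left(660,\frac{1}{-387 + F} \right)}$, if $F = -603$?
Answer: $- \frac{289809631}{990} \approx -2.9274 \cdot 10^{5}$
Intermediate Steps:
$-292737 + k{\left(660,\frac{1}{-387 + F} \right)} = -292737 + \frac{1}{-387 - 603} = -292737 + \frac{1}{-990} = -292737 - \frac{1}{990} = - \frac{289809631}{990}$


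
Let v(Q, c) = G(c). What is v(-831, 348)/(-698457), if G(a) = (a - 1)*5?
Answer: -1735/698457 ≈ -0.0024840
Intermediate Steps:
G(a) = -5 + 5*a (G(a) = (-1 + a)*5 = -5 + 5*a)
v(Q, c) = -5 + 5*c
v(-831, 348)/(-698457) = (-5 + 5*348)/(-698457) = (-5 + 1740)*(-1/698457) = 1735*(-1/698457) = -1735/698457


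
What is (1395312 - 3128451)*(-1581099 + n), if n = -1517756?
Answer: 5370746455845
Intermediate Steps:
(1395312 - 3128451)*(-1581099 + n) = (1395312 - 3128451)*(-1581099 - 1517756) = -1733139*(-3098855) = 5370746455845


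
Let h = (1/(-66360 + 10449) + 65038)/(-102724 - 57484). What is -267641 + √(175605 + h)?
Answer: -267641 + √880600257802439760453189/2239347372 ≈ -2.6722e+5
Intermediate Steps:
h = -3636339617/8957389488 (h = (1/(-55911) + 65038)/(-160208) = (-1/55911 + 65038)*(-1/160208) = (3636339617/55911)*(-1/160208) = -3636339617/8957389488 ≈ -0.40596)
-267641 + √(175605 + h) = -267641 + √(175605 - 3636339617/8957389488) = -267641 + √(1572958744700623/8957389488) = -267641 + √880600257802439760453189/2239347372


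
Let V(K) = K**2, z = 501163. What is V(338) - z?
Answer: -386919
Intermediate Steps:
V(338) - z = 338**2 - 1*501163 = 114244 - 501163 = -386919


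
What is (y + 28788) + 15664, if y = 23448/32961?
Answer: 488401940/10987 ≈ 44453.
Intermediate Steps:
y = 7816/10987 (y = 23448*(1/32961) = 7816/10987 ≈ 0.71139)
(y + 28788) + 15664 = (7816/10987 + 28788) + 15664 = 316301572/10987 + 15664 = 488401940/10987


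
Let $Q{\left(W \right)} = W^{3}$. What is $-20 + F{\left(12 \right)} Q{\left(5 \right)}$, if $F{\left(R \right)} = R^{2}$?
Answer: $17980$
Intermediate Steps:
$-20 + F{\left(12 \right)} Q{\left(5 \right)} = -20 + 12^{2} \cdot 5^{3} = -20 + 144 \cdot 125 = -20 + 18000 = 17980$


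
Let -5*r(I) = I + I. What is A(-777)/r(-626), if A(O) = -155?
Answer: -775/1252 ≈ -0.61901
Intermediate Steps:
r(I) = -2*I/5 (r(I) = -(I + I)/5 = -2*I/5)
A(-777)/r(-626) = -155/((-⅖*(-626))) = -155/1252/5 = -155*5/1252 = -775/1252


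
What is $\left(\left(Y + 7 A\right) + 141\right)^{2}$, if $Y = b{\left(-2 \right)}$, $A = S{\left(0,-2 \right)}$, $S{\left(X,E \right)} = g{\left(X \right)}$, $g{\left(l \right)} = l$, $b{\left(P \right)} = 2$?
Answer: $20449$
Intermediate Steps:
$S{\left(X,E \right)} = X$
$A = 0$
$Y = 2$
$\left(\left(Y + 7 A\right) + 141\right)^{2} = \left(\left(2 + 7 \cdot 0\right) + 141\right)^{2} = \left(\left(2 + 0\right) + 141\right)^{2} = \left(2 + 141\right)^{2} = 143^{2} = 20449$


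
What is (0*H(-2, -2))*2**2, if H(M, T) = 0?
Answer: 0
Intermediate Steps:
(0*H(-2, -2))*2**2 = (0*0)*2**2 = 0*4 = 0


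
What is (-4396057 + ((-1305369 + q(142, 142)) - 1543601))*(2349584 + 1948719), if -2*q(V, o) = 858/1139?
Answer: -35469966792349146/1139 ≈ -3.1141e+13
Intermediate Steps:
q(V, o) = -429/1139
(-4396057 + ((-1305369 + q(142, 142)) - 1543601))*(2349584 + 1948719) = (-4396057 + ((-1305369 - 429/1139) - 1543601))*(2349584 + 1948719) = (-4396057 + (-1486815720/1139 - 1543601))*4298303 = (-4396057 - 3244977259/1139)*4298303 = -8252086182/1139*4298303 = -35469966792349146/1139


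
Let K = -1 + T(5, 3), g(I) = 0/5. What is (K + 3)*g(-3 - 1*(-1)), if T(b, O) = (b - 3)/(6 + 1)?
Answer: 0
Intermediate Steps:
T(b, O) = -3/7 + b/7 (T(b, O) = (-3 + b)/7 = (-3 + b)*(⅐) = -3/7 + b/7)
g(I) = 0 (g(I) = 0*(⅕) = 0)
K = -5/7 (K = -1 + (-3/7 + (⅐)*5) = -1 + (-3/7 + 5/7) = -1 + 2/7 = -5/7 ≈ -0.71429)
(K + 3)*g(-3 - 1*(-1)) = (-5/7 + 3)*0 = (16/7)*0 = 0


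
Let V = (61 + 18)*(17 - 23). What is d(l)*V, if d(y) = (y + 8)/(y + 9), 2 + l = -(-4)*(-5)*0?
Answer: -2844/7 ≈ -406.29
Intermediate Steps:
V = -474 (V = 79*(-6) = -474)
l = -2 (l = -2 - (-4)*(-5)*0 = -2 - 4*5*0 = -2 - 20*0 = -2 + 0 = -2)
d(y) = (8 + y)/(9 + y)
d(l)*V = ((8 - 2)/(9 - 2))*(-474) = (6/7)*(-474) = -2844/7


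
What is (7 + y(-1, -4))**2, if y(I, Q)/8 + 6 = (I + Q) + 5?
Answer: 1681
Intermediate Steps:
y(I, Q) = -8 + 8*I + 8*Q (y(I, Q) = -48 + 8*((I + Q) + 5) = -48 + 8*(5 + I + Q) = -48 + (40 + 8*I + 8*Q) = -8 + 8*I + 8*Q)
(7 + y(-1, -4))**2 = (7 + (-8 + 8*(-1) + 8*(-4)))**2 = (7 + (-8 - 8 - 32))**2 = (7 - 48)**2 = (-41)**2 = 1681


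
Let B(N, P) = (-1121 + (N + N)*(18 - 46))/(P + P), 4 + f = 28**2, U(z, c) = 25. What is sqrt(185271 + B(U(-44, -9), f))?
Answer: sqrt(112717893210)/780 ≈ 430.43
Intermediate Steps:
f = 780 (f = -4 + 28**2 = -4 + 784 = 780)
B(N, P) = (-1121 - 56*N)/(2*P) (B(N, P) = (-1121 + (2*N)*(-28))/((2*P)) = (-1121 - 56*N)*(1/(2*P)) = (-1121 - 56*N)/(2*P))
sqrt(185271 + B(U(-44, -9), f)) = sqrt(185271 + (1/2)*(-1121 - 56*25)/780) = sqrt(185271 + (1/2)*(1/780)*(-1121 - 1400)) = sqrt(185271 + (1/2)*(1/780)*(-2521)) = sqrt(185271 - 2521/1560) = sqrt(289020239/1560) = sqrt(112717893210)/780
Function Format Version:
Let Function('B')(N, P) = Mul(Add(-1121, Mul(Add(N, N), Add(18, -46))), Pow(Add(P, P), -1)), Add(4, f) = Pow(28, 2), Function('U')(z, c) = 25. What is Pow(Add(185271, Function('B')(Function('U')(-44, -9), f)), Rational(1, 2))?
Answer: Mul(Rational(1, 780), Pow(112717893210, Rational(1, 2))) ≈ 430.43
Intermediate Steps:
f = 780 (f = Add(-4, Pow(28, 2)) = Add(-4, 784) = 780)
Function('B')(N, P) = Mul(Rational(1, 2), Pow(P, -1), Add(-1121, Mul(-56, N))) (Function('B')(N, P) = Mul(Add(-1121, Mul(Mul(2, N), -28)), Pow(Mul(2, P), -1)) = Mul(Add(-1121, Mul(-56, N)), Mul(Rational(1, 2), Pow(P, -1))) = Mul(Rational(1, 2), Pow(P, -1), Add(-1121, Mul(-56, N))))
Pow(Add(185271, Function('B')(Function('U')(-44, -9), f)), Rational(1, 2)) = Pow(Add(185271, Mul(Rational(1, 2), Pow(780, -1), Add(-1121, Mul(-56, 25)))), Rational(1, 2)) = Pow(Add(185271, Mul(Rational(1, 2), Rational(1, 780), Add(-1121, -1400))), Rational(1, 2)) = Pow(Add(185271, Mul(Rational(1, 2), Rational(1, 780), -2521)), Rational(1, 2)) = Pow(Add(185271, Rational(-2521, 1560)), Rational(1, 2)) = Pow(Rational(289020239, 1560), Rational(1, 2)) = Mul(Rational(1, 780), Pow(112717893210, Rational(1, 2)))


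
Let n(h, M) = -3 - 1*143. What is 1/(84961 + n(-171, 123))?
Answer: 1/84815 ≈ 1.1790e-5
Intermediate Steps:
n(h, M) = -146 (n(h, M) = -3 - 143 = -146)
1/(84961 + n(-171, 123)) = 1/(84961 - 146) = 1/84815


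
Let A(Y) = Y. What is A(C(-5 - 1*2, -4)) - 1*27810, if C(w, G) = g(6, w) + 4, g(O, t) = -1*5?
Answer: -27811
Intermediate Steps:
g(O, t) = -5
C(w, G) = -1 (C(w, G) = -5 + 4 = -1)
A(C(-5 - 1*2, -4)) - 1*27810 = -1 - 1*27810 = -1 - 27810 = -27811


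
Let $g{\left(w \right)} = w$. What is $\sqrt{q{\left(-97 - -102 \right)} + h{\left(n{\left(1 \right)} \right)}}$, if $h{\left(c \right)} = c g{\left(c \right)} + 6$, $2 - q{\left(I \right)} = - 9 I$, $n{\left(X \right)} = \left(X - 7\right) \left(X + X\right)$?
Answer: $\sqrt{197} \approx 14.036$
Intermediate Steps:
$n{\left(X \right)} = 2 X \left(-7 + X\right)$ ($n{\left(X \right)} = \left(-7 + X\right) 2 X = 2 X \left(-7 + X\right)$)
$q{\left(I \right)} = 2 + 9 I$ ($q{\left(I \right)} = 2 - - 9 I = 2 + 9 I$)
$h{\left(c \right)} = 6 + c^{2}$ ($h{\left(c \right)} = c c + 6 = c^{2} + 6 = 6 + c^{2}$)
$\sqrt{q{\left(-97 - -102 \right)} + h{\left(n{\left(1 \right)} \right)}} = \sqrt{\left(2 + 9 \left(-97 - -102\right)\right) + \left(6 + \left(2 \cdot 1 \left(-7 + 1\right)\right)^{2}\right)} = \sqrt{\left(2 + 9 \left(-97 + 102\right)\right) + \left(6 + \left(2 \cdot 1 \left(-6\right)\right)^{2}\right)} = \sqrt{\left(2 + 9 \cdot 5\right) + \left(6 + \left(-12\right)^{2}\right)} = \sqrt{\left(2 + 45\right) + \left(6 + 144\right)} = \sqrt{47 + 150} = \sqrt{197}$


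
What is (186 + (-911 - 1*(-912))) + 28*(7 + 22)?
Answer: 999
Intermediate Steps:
(186 + (-911 - 1*(-912))) + 28*(7 + 22) = (186 + (-911 + 912)) + 28*29 = (186 + 1) + 812 = 187 + 812 = 999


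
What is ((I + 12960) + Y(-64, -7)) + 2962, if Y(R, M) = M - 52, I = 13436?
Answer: 29299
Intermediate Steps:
Y(R, M) = -52 + M
((I + 12960) + Y(-64, -7)) + 2962 = ((13436 + 12960) + (-52 - 7)) + 2962 = (26396 - 59) + 2962 = 26337 + 2962 = 29299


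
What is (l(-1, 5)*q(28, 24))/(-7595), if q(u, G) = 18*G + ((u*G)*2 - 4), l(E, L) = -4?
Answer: 7088/7595 ≈ 0.93325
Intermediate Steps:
q(u, G) = -4 + 18*G + 2*G*u (q(u, G) = 18*G + ((G*u)*2 - 4) = 18*G + (2*G*u - 4) = 18*G + (-4 + 2*G*u) = -4 + 18*G + 2*G*u)
(l(-1, 5)*q(28, 24))/(-7595) = -4*(-4 + 18*24 + 2*24*28)/(-7595) = -4*(-4 + 432 + 1344)*(-1/7595) = -4*1772*(-1/7595) = -7088*(-1/7595) = 7088/7595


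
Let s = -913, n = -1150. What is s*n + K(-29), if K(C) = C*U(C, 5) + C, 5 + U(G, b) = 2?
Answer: 1050008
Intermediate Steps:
U(G, b) = -3 (U(G, b) = -5 + 2 = -3)
K(C) = -2*C (K(C) = C*(-3) + C = -3*C + C = -2*C)
s*n + K(-29) = -913*(-1150) - 2*(-29) = 1049950 + 58 = 1050008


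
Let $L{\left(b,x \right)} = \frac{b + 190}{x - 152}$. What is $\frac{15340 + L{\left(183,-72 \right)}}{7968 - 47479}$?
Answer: $- \frac{3435787}{8850464} \approx -0.3882$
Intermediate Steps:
$L{\left(b,x \right)} = \frac{190 + b}{-152 + x}$
$\frac{15340 + L{\left(183,-72 \right)}}{7968 - 47479} = \frac{15340 + \frac{190 + 183}{-152 - 72}}{7968 - 47479} = \frac{15340 + \frac{1}{-224} \cdot 373}{-39511} = \left(15340 - \frac{373}{224}\right) \left(- \frac{1}{39511}\right) = \frac{3435787}{224} \left(- \frac{1}{39511}\right) = - \frac{3435787}{8850464}$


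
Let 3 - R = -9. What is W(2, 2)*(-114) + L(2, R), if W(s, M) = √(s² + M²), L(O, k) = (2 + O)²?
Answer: 16 - 228*√2 ≈ -306.44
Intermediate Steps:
R = 12 (R = 3 - 1*(-9) = 3 + 9 = 12)
W(s, M) = √(M² + s²)
W(2, 2)*(-114) + L(2, R) = √(2² + 2²)*(-114) + (2 + 2)² = √(4 + 4)*(-114) + 4² = √8*(-114) + 16 = (2*√2)*(-114) + 16 = -228*√2 + 16 = 16 - 228*√2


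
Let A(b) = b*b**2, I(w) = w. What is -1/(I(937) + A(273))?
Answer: -1/20347354 ≈ -4.9146e-8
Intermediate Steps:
A(b) = b**3
-1/(I(937) + A(273)) = -1/(937 + 273**3) = -1/(937 + 20346417) = -1/20347354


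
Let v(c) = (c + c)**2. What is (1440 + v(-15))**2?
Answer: 5475600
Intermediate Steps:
v(c) = 4*c**2 (v(c) = (2*c)**2 = 4*c**2)
(1440 + v(-15))**2 = (1440 + 4*(-15)**2)**2 = (1440 + 4*225)**2 = (1440 + 900)**2 = 2340**2 = 5475600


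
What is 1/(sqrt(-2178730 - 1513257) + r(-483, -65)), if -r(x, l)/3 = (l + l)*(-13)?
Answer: -390/2261299 - I*sqrt(3691987)/29396887 ≈ -0.00017247 - 6.5363e-5*I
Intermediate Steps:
r(x, l) = 78*l (r(x, l) = -3*(l + l)*(-13) = -3*2*l*(-13) = -(-78)*l = 78*l)
1/(sqrt(-2178730 - 1513257) + r(-483, -65)) = 1/(sqrt(-2178730 - 1513257) + 78*(-65)) = 1/(sqrt(-3691987) - 5070) = 1/(I*sqrt(3691987) - 5070) = 1/(-5070 + I*sqrt(3691987))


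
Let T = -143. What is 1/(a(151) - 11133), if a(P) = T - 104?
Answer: -1/11380 ≈ -8.7873e-5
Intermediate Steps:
a(P) = -247 (a(P) = -143 - 104 = -247)
1/(a(151) - 11133) = 1/(-247 - 11133) = 1/(-11380) = -1/11380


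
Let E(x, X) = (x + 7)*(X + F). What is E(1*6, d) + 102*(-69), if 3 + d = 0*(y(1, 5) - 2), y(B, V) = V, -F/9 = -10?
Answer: -5907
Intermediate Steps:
F = 90 (F = -9*(-10) = 90)
d = -3 (d = -3 + 0*(5 - 2) = -3 + 0*3 = -3 + 0 = -3)
E(x, X) = (7 + x)*(90 + X) (E(x, X) = (x + 7)*(X + 90) = (7 + x)*(90 + X))
E(1*6, d) + 102*(-69) = (630 + 7*(-3) + 90*(1*6) - 3*6) + 102*(-69) = (630 - 21 + 90*6 - 3*6) - 7038 = (630 - 21 + 540 - 18) - 7038 = 1131 - 7038 = -5907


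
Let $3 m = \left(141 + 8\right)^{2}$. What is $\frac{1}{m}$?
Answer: $\frac{3}{22201} \approx 0.00013513$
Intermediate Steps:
$m = \frac{22201}{3}$ ($m = \frac{\left(141 + 8\right)^{2}}{3} = \frac{149^{2}}{3} = \frac{1}{3} \cdot 22201 = \frac{22201}{3} \approx 7400.3$)
$\frac{1}{m} = \frac{1}{\frac{22201}{3}} = \frac{3}{22201}$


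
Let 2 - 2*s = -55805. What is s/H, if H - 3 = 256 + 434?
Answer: 55807/1386 ≈ 40.265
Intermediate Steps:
s = 55807/2 (s = 1 - 1/2*(-55805) = 1 + 55805/2 = 55807/2 ≈ 27904.)
H = 693 (H = 3 + (256 + 434) = 3 + 690 = 693)
s/H = (55807/2)/693 = (55807/2)*(1/693) = 55807/1386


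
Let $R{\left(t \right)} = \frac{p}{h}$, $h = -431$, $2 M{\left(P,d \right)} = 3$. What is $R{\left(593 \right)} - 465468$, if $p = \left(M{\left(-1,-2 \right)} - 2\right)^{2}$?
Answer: $- \frac{802466833}{1724} \approx -4.6547 \cdot 10^{5}$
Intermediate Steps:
$M{\left(P,d \right)} = \frac{3}{2}$ ($M{\left(P,d \right)} = \frac{1}{2} \cdot 3 = \frac{3}{2}$)
$p = \frac{1}{4}$ ($p = \left(\frac{3}{2} - 2\right)^{2} = \left(- \frac{1}{2}\right)^{2} = \frac{1}{4} \approx 0.25$)
$R{\left(t \right)} = - \frac{1}{1724}$ ($R{\left(t \right)} = \frac{1}{4 \left(-431\right)} = \frac{1}{4} \left(- \frac{1}{431}\right) = - \frac{1}{1724}$)
$R{\left(593 \right)} - 465468 = - \frac{1}{1724} - 465468 = - \frac{802466833}{1724}$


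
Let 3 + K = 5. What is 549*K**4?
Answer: 8784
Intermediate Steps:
K = 2 (K = -3 + 5 = 2)
549*K**4 = 549*2**4 = 549*16 = 8784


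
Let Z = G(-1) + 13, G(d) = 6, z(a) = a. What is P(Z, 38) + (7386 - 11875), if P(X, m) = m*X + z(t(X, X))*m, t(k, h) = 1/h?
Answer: -3765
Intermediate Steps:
Z = 19 (Z = 6 + 13 = 19)
P(X, m) = X*m + m/X (P(X, m) = m*X + m/X = X*m + m/X)
P(Z, 38) + (7386 - 11875) = (19*38 + 38/19) + (7386 - 11875) = (722 + 38*(1/19)) - 4489 = (722 + 2) - 4489 = 724 - 4489 = -3765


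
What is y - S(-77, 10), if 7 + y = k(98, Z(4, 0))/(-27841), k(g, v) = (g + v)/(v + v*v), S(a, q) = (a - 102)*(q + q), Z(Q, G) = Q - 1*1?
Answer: 1193710615/334092 ≈ 3573.0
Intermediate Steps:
Z(Q, G) = -1 + Q (Z(Q, G) = Q - 1 = -1 + Q)
S(a, q) = 2*q*(-102 + a) (S(a, q) = (-102 + a)*(2*q) = 2*q*(-102 + a))
k(g, v) = (g + v)/(v + v²)
y = -2338745/334092 (y = -7 + ((98 + (-1 + 4))/((-1 + 4)*(1 + (-1 + 4))))/(-27841) = -7 + ((98 + 3)/(3*(1 + 3)))*(-1/27841) = -7 + ((⅓)*101/4)*(-1/27841) = -7 + ((⅓)*(¼)*101)*(-1/27841) = -7 + (101/12)*(-1/27841) = -7 - 101/334092 = -2338745/334092 ≈ -7.0003)
y - S(-77, 10) = -2338745/334092 - 2*10*(-102 - 77) = -2338745/334092 - 2*10*(-179) = -2338745/334092 - 1*(-3580) = -2338745/334092 + 3580 = 1193710615/334092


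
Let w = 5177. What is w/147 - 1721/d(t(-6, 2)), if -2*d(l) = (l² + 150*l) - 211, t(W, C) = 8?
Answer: 1985785/51597 ≈ 38.486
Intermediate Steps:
d(l) = 211/2 - 75*l - l²/2 (d(l) = -((l² + 150*l) - 211)/2 = -(-211 + l² + 150*l)/2 = 211/2 - 75*l - l²/2)
w/147 - 1721/d(t(-6, 2)) = 5177/147 - 1721/(211/2 - 75*8 - ½*8²) = 5177*(1/147) - 1721/(211/2 - 600 - ½*64) = 5177/147 - 1721/(211/2 - 600 - 32) = 5177/147 - 1721/(-1053/2) = 5177/147 - 1721*(-2/1053) = 5177/147 + 3442/1053 = 1985785/51597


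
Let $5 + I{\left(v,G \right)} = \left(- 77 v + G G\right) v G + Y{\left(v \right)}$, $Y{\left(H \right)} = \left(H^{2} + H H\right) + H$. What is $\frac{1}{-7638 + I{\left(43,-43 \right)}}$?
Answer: $\frac{1}{2699336} \approx 3.7046 \cdot 10^{-7}$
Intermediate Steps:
$Y{\left(H \right)} = H + 2 H^{2}$ ($Y{\left(H \right)} = \left(H^{2} + H^{2}\right) + H = 2 H^{2} + H = H + 2 H^{2}$)
$I{\left(v,G \right)} = -5 + v \left(1 + 2 v\right) + G v \left(G^{2} - 77 v\right)$ ($I{\left(v,G \right)} = -5 + \left(\left(- 77 v + G G\right) v G + v \left(1 + 2 v\right)\right) = -5 + \left(\left(- 77 v + G^{2}\right) v G + v \left(1 + 2 v\right)\right) = -5 + \left(\left(G^{2} - 77 v\right) v G + v \left(1 + 2 v\right)\right) = -5 + \left(v \left(G^{2} - 77 v\right) G + v \left(1 + 2 v\right)\right) = -5 + \left(G v \left(G^{2} - 77 v\right) + v \left(1 + 2 v\right)\right) = -5 + \left(v \left(1 + 2 v\right) + G v \left(G^{2} - 77 v\right)\right) = -5 + v \left(1 + 2 v\right) + G v \left(G^{2} - 77 v\right)$)
$\frac{1}{-7638 + I{\left(43,-43 \right)}} = \frac{1}{-7638 + \left(-5 + 43 \left(-43\right)^{3} + 43 \left(1 + 2 \cdot 43\right) - - 3311 \cdot 43^{2}\right)} = \frac{1}{-7638 + \left(-5 + 43 \left(-79507\right) + 43 \left(1 + 86\right) - \left(-3311\right) 1849\right)} = \frac{1}{-7638 + \left(-5 - 3418801 + 43 \cdot 87 + 6122039\right)} = \frac{1}{-7638 + \left(-5 - 3418801 + 3741 + 6122039\right)} = \frac{1}{-7638 + 2706974} = \frac{1}{2699336}$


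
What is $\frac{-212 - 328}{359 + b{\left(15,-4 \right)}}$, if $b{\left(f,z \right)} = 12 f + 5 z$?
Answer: $- \frac{180}{173} \approx -1.0405$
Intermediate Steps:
$b{\left(f,z \right)} = 5 z + 12 f$
$\frac{-212 - 328}{359 + b{\left(15,-4 \right)}} = \frac{-212 - 328}{359 + \left(5 \left(-4\right) + 12 \cdot 15\right)} = - \frac{540}{359 + \left(-20 + 180\right)} = - \frac{540}{359 + 160} = - \frac{540}{519} = \left(-540\right) \frac{1}{519} = - \frac{180}{173}$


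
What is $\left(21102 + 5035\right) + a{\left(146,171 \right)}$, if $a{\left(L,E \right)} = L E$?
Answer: $51103$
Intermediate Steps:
$a{\left(L,E \right)} = E L$
$\left(21102 + 5035\right) + a{\left(146,171 \right)} = \left(21102 + 5035\right) + 171 \cdot 146 = 26137 + 24966 = 51103$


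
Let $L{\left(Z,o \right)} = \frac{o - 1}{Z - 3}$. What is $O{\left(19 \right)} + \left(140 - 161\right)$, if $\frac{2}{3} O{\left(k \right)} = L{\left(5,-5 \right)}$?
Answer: $- \frac{51}{2} \approx -25.5$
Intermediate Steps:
$L{\left(Z,o \right)} = \frac{-1 + o}{-3 + Z}$
$O{\left(k \right)} = - \frac{9}{2}$ ($O{\left(k \right)} = \frac{3 \frac{-1 - 5}{-3 + 5}}{2} = \frac{3 \cdot \frac{1}{2} \left(-6\right)}{2} = \frac{3}{2} \left(-3\right) = - \frac{9}{2}$)
$O{\left(19 \right)} + \left(140 - 161\right) = - \frac{9}{2} + \left(140 - 161\right) = - \frac{9}{2} - 21 = - \frac{51}{2}$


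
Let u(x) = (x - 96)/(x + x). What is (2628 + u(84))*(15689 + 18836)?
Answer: 1270209275/14 ≈ 9.0729e+7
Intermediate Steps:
u(x) = (-96 + x)/(2*x) (u(x) = (-96 + x)/((2*x)) = (-96 + x)*(1/(2*x)) = (-96 + x)/(2*x))
(2628 + u(84))*(15689 + 18836) = (2628 + (1/2)*(-96 + 84)/84)*(15689 + 18836) = (2628 + (1/2)*(1/84)*(-12))*34525 = (2628 - 1/14)*34525 = (36791/14)*34525 = 1270209275/14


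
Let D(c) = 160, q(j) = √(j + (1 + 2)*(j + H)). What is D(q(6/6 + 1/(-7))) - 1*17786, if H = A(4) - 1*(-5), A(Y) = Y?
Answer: -17626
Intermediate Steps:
H = 9 (H = 4 - 1*(-5) = 4 + 5 = 9)
q(j) = √(27 + 4*j) (q(j) = √(j + (1 + 2)*(j + 9)) = √(j + 3*(9 + j)) = √(j + (27 + 3*j)) = √(27 + 4*j))
D(q(6/6 + 1/(-7))) - 1*17786 = 160 - 1*17786 = 160 - 17786 = -17626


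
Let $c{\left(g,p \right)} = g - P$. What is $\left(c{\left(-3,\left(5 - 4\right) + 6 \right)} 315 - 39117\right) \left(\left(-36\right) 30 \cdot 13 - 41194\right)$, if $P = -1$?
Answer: $2195385798$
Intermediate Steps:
$c{\left(g,p \right)} = 1 + g$ ($c{\left(g,p \right)} = g - -1 = g + 1 = 1 + g$)
$\left(c{\left(-3,\left(5 - 4\right) + 6 \right)} 315 - 39117\right) \left(\left(-36\right) 30 \cdot 13 - 41194\right) = \left(\left(1 - 3\right) 315 - 39117\right) \left(\left(-36\right) 30 \cdot 13 - 41194\right) = \left(\left(-2\right) 315 - 39117\right) \left(\left(-1080\right) 13 - 41194\right) = \left(-630 - 39117\right) \left(-14040 - 41194\right) = \left(-39747\right) \left(-55234\right) = 2195385798$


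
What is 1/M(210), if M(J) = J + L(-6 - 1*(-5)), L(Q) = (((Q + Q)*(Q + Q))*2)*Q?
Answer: 1/202 ≈ 0.0049505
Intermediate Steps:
L(Q) = 8*Q**3 (L(Q) = (((2*Q)*(2*Q))*2)*Q = ((4*Q**2)*2)*Q = (8*Q**2)*Q = 8*Q**3)
M(J) = -8 + J (M(J) = J + 8*(-6 - 1*(-5))**3 = J + 8*(-6 + 5)**3 = J + 8*(-1)**3 = J + 8*(-1) = J - 8 = -8 + J)
1/M(210) = 1/(-8 + 210) = 1/202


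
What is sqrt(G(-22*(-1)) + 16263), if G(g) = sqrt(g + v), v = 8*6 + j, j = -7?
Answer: sqrt(16263 + 3*sqrt(7)) ≈ 127.56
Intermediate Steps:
v = 41 (v = 8*6 - 7 = 48 - 7 = 41)
G(g) = sqrt(41 + g) (G(g) = sqrt(g + 41) = sqrt(41 + g))
sqrt(G(-22*(-1)) + 16263) = sqrt(sqrt(41 - 22*(-1)) + 16263) = sqrt(sqrt(41 + 22) + 16263) = sqrt(sqrt(63) + 16263) = sqrt(3*sqrt(7) + 16263) = sqrt(16263 + 3*sqrt(7))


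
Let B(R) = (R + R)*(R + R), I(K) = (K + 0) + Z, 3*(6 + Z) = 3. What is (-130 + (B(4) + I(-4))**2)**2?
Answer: 8381025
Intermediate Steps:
Z = -5 (Z = -6 + (1/3)*3 = -6 + 1 = -5)
I(K) = -5 + K (I(K) = (K + 0) - 5 = K - 5 = -5 + K)
B(R) = 4*R**2 (B(R) = (2*R)*(2*R) = 4*R**2)
(-130 + (B(4) + I(-4))**2)**2 = (-130 + (4*4**2 + (-5 - 4))**2)**2 = (-130 + (4*16 - 9)**2)**2 = (-130 + (64 - 9)**2)**2 = (-130 + 55**2)**2 = (-130 + 3025)**2 = 2895**2 = 8381025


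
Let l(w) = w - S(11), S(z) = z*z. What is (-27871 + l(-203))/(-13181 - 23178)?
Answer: 28195/36359 ≈ 0.77546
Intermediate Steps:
S(z) = z**2
l(w) = -121 + w (l(w) = w - 1*11**2 = w - 1*121 = w - 121 = -121 + w)
(-27871 + l(-203))/(-13181 - 23178) = (-27871 + (-121 - 203))/(-13181 - 23178) = (-27871 - 324)/(-36359) = -28195*(-1/36359) = 28195/36359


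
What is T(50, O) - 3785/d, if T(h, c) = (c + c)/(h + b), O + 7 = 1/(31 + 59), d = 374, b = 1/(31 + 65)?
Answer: -280104647/26933610 ≈ -10.400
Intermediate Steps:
b = 1/96 ≈ 0.010417
O = -629/90 (O = -7 + 1/(31 + 59) = -7 + 1/90 = -629/90 ≈ -6.9889)
T(h, c) = 2*c/(1/96 + h) (T(h, c) = (c + c)/(h + 1/96) = (2*c)/(1/96 + h) = 2*c/(1/96 + h))
T(50, O) - 3785/d = 192*(-629/90)/(1 + 96*50) - 3785/374 = 192*(-629/90)/(1 + 4800) - 3785*1/374 = 192*(-629/90)/4801 - 3785/374 = 192*(-629/90)*(1/4801) - 3785/374 = -20128/72015 - 3785/374 = -280104647/26933610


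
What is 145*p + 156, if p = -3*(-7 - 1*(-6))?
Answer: 591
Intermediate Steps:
p = 3 (p = -3*(-7 + 6) = -3*(-1) = 3)
145*p + 156 = 145*3 + 156 = 435 + 156 = 591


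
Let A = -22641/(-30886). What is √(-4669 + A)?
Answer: I*√4453269896398/30886 ≈ 68.325*I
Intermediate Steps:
A = 22641/30886 (A = -22641*(-1/30886) = 22641/30886 ≈ 0.73305)
√(-4669 + A) = √(-4669 + 22641/30886) = √(-144184093/30886) = I*√4453269896398/30886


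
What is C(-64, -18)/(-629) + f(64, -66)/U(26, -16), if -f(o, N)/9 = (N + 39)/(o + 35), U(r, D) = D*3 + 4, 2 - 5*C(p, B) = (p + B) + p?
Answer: -4231/41140 ≈ -0.10284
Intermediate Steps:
C(p, B) = 2/5 - 2*p/5 - B/5 (C(p, B) = 2/5 - ((p + B) + p)/5 = 2/5 - ((B + p) + p)/5 = 2/5 - (B + 2*p)/5 = 2/5 + (-2*p/5 - B/5) = 2/5 - 2*p/5 - B/5)
U(r, D) = 4 + 3*D (U(r, D) = 3*D + 4 = 4 + 3*D)
f(o, N) = -9*(39 + N)/(35 + o) (f(o, N) = -9*(N + 39)/(o + 35) = -9*(39 + N)/(35 + o))
C(-64, -18)/(-629) + f(64, -66)/U(26, -16) = (2/5 - 2/5*(-64) - 1/5*(-18))/(-629) + (9*(-39 - 1*(-66))/(35 + 64))/(4 + 3*(-16)) = (2/5 + 128/5 + 18/5)*(-1/629) + (9*(-39 + 66)/99)/(4 - 48) = (148/5)*(-1/629) + (9*(1/99)*27)/(-44) = -4/85 + (27/11)*(-1/44) = -4/85 - 27/484 = -4231/41140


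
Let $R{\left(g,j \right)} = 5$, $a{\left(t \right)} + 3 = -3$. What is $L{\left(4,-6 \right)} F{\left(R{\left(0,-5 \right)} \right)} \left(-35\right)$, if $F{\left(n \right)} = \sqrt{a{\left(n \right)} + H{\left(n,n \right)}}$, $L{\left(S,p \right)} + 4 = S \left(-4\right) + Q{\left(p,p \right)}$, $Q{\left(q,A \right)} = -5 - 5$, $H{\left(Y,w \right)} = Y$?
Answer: $1050 i \approx 1050.0 i$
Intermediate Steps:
$Q{\left(q,A \right)} = -10$ ($Q{\left(q,A \right)} = -5 - 5 = -10$)
$a{\left(t \right)} = -6$ ($a{\left(t \right)} = -3 - 3 = -6$)
$L{\left(S,p \right)} = -14 - 4 S$ ($L{\left(S,p \right)} = -4 + \left(S \left(-4\right) - 10\right) = -4 - \left(10 + 4 S\right) = -14 - 4 S$)
$F{\left(n \right)} = \sqrt{-6 + n}$
$L{\left(4,-6 \right)} F{\left(R{\left(0,-5 \right)} \right)} \left(-35\right) = \left(-14 - 16\right) \sqrt{-6 + 5} \left(-35\right) = \left(-14 - 16\right) \sqrt{-1} \left(-35\right) = - 30 i \left(-35\right) = 1050 i$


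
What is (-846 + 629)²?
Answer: 47089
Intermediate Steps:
(-846 + 629)² = (-217)² = 47089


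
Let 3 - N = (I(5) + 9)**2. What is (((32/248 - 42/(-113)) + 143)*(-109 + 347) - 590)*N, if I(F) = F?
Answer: -22691354312/3503 ≈ -6.4777e+6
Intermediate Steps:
N = -193 (N = 3 - (5 + 9)**2 = 3 - 1*14**2 = 3 - 1*196 = 3 - 196 = -193)
(((32/248 - 42/(-113)) + 143)*(-109 + 347) - 590)*N = (((32/248 - 42/(-113)) + 143)*(-109 + 347) - 590)*(-193) = (((32*(1/248) - 42*(-1/113)) + 143)*238 - 590)*(-193) = (((4/31 + 42/113) + 143)*238 - 590)*(-193) = ((1754/3503 + 143)*238 - 590)*(-193) = ((502683/3503)*238 - 590)*(-193) = (119638554/3503 - 590)*(-193) = (117571784/3503)*(-193) = -22691354312/3503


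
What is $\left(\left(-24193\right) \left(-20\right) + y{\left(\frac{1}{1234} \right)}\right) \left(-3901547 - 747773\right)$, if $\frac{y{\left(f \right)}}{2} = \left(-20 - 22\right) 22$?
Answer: $-2241028031840$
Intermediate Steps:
$y{\left(f \right)} = -1848$ ($y{\left(f \right)} = 2 \left(-20 - 22\right) 22 = 2 \left(\left(-42\right) 22\right) = 2 \left(-924\right) = -1848$)
$\left(\left(-24193\right) \left(-20\right) + y{\left(\frac{1}{1234} \right)}\right) \left(-3901547 - 747773\right) = \left(\left(-24193\right) \left(-20\right) - 1848\right) \left(-3901547 - 747773\right) = \left(483860 - 1848\right) \left(-4649320\right) = 482012 \left(-4649320\right) = -2241028031840$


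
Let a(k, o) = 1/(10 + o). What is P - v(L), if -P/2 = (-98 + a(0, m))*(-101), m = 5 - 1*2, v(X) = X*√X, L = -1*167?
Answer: -257146/13 + 167*I*√167 ≈ -19780.0 + 2158.1*I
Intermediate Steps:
L = -167
v(X) = X^(3/2)
m = 3 (m = 5 - 2 = 3)
P = -257146/13 (P = -2*(-98 + 1/(10 + 3))*(-101) = -2*(-98 + 1/13)*(-101) = -(-2546)*(-101)/13 = -2*128573/13 = -257146/13 ≈ -19780.)
P - v(L) = -257146/13 - (-167)^(3/2) = -257146/13 - (-167)*I*√167 = -257146/13 + 167*I*√167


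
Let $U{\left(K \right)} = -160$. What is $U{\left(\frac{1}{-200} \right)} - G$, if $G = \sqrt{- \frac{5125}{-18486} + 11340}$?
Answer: $-160 - \frac{\sqrt{430593093710}}{6162} \approx -266.49$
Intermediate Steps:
$G = \frac{\sqrt{430593093710}}{6162}$ ($G = \sqrt{\left(-5125\right) \left(- \frac{1}{18486}\right) + 11340} = \sqrt{\frac{5125}{18486} + 11340} = \sqrt{\frac{209636365}{18486}} = \frac{\sqrt{430593093710}}{6162} \approx 106.49$)
$U{\left(\frac{1}{-200} \right)} - G = -160 - \frac{\sqrt{430593093710}}{6162}$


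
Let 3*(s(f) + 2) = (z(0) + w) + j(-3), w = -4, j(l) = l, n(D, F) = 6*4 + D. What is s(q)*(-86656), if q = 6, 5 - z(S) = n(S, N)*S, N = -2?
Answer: 693248/3 ≈ 2.3108e+5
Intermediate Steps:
n(D, F) = 24 + D
z(S) = 5 - S*(24 + S) (z(S) = 5 - (24 + S)*S = 5 - S*(24 + S))
s(f) = -8/3 (s(f) = -2 + (((5 - 1*0*(24 + 0)) - 4) - 3)/3 = -2 + (((5 - 1*0*24) - 4) - 3)/3 = -2 + (((5 + 0) - 4) - 3)/3 = -2 + ((5 - 4) - 3)/3 = -2 + (1 - 3)/3 = -2 + (⅓)*(-2) = -2 - ⅔ = -8/3)
s(q)*(-86656) = -8/3*(-86656) = 693248/3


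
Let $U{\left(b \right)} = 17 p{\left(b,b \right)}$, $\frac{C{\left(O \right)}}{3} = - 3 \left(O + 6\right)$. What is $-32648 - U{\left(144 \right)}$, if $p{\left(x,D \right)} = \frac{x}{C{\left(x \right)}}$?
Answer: $- \frac{2448464}{75} \approx -32646.0$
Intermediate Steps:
$C{\left(O \right)} = -54 - 9 O$ ($C{\left(O \right)} = 3 \left(- 3 \left(O + 6\right)\right) = 3 \left(- 3 \left(6 + O\right)\right) = 3 \left(-18 - 3 O\right) = -54 - 9 O$)
$p{\left(x,D \right)} = \frac{x}{-54 - 9 x}$
$U{\left(b \right)} = - \frac{17 b}{54 + 9 b}$ ($U{\left(b \right)} = 17 \left(- \frac{b}{54 + 9 b}\right) = - \frac{17 b}{54 + 9 b}$)
$-32648 - U{\left(144 \right)} = -32648 - \left(-17\right) 144 \frac{1}{54 + 9 \cdot 144} = -32648 - \left(-17\right) 144 \frac{1}{54 + 1296} = -32648 - \left(-17\right) 144 \cdot \frac{1}{1350} = -32648 - - \frac{136}{75} = -32648 + \frac{136}{75} = - \frac{2448464}{75}$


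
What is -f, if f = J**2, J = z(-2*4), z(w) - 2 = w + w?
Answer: -196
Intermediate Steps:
z(w) = 2 + 2*w (z(w) = 2 + (w + w) = 2 + 2*w)
J = -14 (J = 2 + 2*(-2*4) = 2 + 2*(-8) = 2 - 16 = -14)
f = 196 (f = (-14)**2 = 196)
-f = -1*196 = -196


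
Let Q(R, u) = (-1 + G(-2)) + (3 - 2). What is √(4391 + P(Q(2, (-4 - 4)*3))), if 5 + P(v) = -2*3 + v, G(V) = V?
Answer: √4378 ≈ 66.167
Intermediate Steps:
Q(R, u) = -2 (Q(R, u) = (-1 - 2) + (3 - 2) = -3 + 1 = -2)
P(v) = -11 + v (P(v) = -5 + (-2*3 + v) = -5 + (-6 + v) = -11 + v)
√(4391 + P(Q(2, (-4 - 4)*3))) = √(4391 + (-11 - 2)) = √(4391 - 13) = √4378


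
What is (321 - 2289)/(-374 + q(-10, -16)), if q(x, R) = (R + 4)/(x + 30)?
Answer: 9840/1873 ≈ 5.2536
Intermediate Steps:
q(x, R) = (4 + R)/(30 + x)
(321 - 2289)/(-374 + q(-10, -16)) = (321 - 2289)/(-374 + (4 - 16)/(30 - 10)) = -1968/(-374 - 12/20) = -1968/(-374 + (1/20)*(-12)) = -1968/(-374 - 3/5) = -1968/(-1873/5) = -1968*(-5/1873) = 9840/1873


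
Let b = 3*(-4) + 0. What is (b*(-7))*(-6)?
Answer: -504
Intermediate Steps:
b = -12 (b = -12 + 0 = -12)
(b*(-7))*(-6) = -12*(-7)*(-6) = 84*(-6) = -504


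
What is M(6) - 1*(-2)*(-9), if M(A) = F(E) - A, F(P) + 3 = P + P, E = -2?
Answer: -31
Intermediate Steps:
F(P) = -3 + 2*P (F(P) = -3 + (P + P) = -3 + 2*P)
M(A) = -7 - A (M(A) = (-3 + 2*(-2)) - A = (-3 - 4) - A = -7 - A)
M(6) - 1*(-2)*(-9) = (-7 - 1*6) - 1*(-2)*(-9) = (-7 - 6) + 2*(-9) = -13 - 18 = -31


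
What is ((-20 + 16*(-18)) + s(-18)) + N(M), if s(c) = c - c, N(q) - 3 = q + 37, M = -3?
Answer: -271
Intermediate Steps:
N(q) = 40 + q (N(q) = 3 + (q + 37) = 3 + (37 + q) = 40 + q)
s(c) = 0
((-20 + 16*(-18)) + s(-18)) + N(M) = ((-20 + 16*(-18)) + 0) + (40 - 3) = ((-20 - 288) + 0) + 37 = (-308 + 0) + 37 = -308 + 37 = -271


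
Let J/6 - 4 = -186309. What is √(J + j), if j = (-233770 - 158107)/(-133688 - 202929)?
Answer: I*√126662308459044761/336617 ≈ 1057.3*I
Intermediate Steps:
j = 391877/336617 (j = -391877/(-336617) = -391877*(-1/336617) = 391877/336617 ≈ 1.1642)
J = -1117830 (J = 24 + 6*(-186309) = 24 - 1117854 = -1117830)
√(J + j) = √(-1117830 + 391877/336617) = √(-376280189233/336617) = I*√126662308459044761/336617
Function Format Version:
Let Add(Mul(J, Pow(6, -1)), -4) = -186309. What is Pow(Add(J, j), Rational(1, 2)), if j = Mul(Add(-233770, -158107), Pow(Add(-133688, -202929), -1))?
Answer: Mul(Rational(1, 336617), I, Pow(126662308459044761, Rational(1, 2))) ≈ Mul(1057.3, I)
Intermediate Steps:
j = Rational(391877, 336617) (j = Mul(-391877, Pow(-336617, -1)) = Mul(-391877, Rational(-1, 336617)) = Rational(391877, 336617) ≈ 1.1642)
J = -1117830 (J = Add(24, Mul(6, -186309)) = Add(24, -1117854) = -1117830)
Pow(Add(J, j), Rational(1, 2)) = Pow(Add(-1117830, Rational(391877, 336617)), Rational(1, 2)) = Pow(Rational(-376280189233, 336617), Rational(1, 2)) = Mul(Rational(1, 336617), I, Pow(126662308459044761, Rational(1, 2)))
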